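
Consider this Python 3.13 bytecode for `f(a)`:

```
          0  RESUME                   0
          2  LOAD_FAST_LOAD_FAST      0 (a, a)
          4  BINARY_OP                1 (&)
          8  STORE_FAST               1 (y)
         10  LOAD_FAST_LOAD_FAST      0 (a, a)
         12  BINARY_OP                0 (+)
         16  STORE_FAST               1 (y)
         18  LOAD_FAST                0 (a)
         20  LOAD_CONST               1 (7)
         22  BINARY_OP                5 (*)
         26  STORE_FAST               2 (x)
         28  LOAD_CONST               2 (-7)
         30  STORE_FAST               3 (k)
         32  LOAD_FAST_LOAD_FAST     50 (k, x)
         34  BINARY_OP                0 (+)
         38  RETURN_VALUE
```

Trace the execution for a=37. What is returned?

LOAD_FAST_LOAD_FAST a,a → push 37,37. Stack: [37, 37]
BINARY_OP & → 37 & 37 = 37. Stack: [37]
STORE_FAST y → y=37. Stack: []
LOAD_FAST_LOAD_FAST a,a → push 37,37. Stack: [37, 37]
BINARY_OP + → 37 + 37 = 74. Stack: [74]
STORE_FAST y → y=74. Stack: []
LOAD_FAST a → push 37. Stack: [37]
LOAD_CONST → push 7. Stack: [37, 7]
BINARY_OP * → 37 * 7 = 259. Stack: [259]
STORE_FAST x → x=259. Stack: []
LOAD_CONST → push -7. Stack: [-7]
STORE_FAST k → k=-7. Stack: []
LOAD_FAST_LOAD_FAST k,x → push -7,259. Stack: [-7, 259]
BINARY_OP + → -7 + 259 = 252. Stack: [252]
RETURN_VALUE → return 252.

252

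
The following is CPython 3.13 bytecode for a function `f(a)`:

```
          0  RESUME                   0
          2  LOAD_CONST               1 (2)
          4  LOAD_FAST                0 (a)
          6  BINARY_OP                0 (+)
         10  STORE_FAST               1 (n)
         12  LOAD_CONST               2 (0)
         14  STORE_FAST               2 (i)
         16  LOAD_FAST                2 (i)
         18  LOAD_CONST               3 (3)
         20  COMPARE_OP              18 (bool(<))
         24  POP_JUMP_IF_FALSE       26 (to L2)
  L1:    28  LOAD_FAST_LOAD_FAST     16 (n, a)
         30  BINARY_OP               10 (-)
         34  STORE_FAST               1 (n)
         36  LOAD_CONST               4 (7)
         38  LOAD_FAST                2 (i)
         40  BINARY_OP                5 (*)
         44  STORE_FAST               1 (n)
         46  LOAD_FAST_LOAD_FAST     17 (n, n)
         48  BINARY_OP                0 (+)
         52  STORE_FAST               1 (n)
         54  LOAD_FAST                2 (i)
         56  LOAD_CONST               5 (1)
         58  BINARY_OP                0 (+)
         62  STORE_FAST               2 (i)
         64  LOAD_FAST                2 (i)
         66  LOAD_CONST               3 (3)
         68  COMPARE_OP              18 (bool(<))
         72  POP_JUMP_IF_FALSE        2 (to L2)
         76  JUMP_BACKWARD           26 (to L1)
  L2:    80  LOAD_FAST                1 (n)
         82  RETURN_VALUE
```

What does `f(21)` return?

28

LOAD_CONST → push 2. Stack: [2]
LOAD_FAST a → push 21. Stack: [2, 21]
BINARY_OP + → 2 + 21 = 23. Stack: [23]
STORE_FAST n → n=23. Stack: []
LOAD_CONST → push 0. Stack: [0]
STORE_FAST i → i=0. Stack: []
LOAD_FAST i → push 0. Stack: [0]
LOAD_CONST → push 3. Stack: [0, 3]
COMPARE_OP bool(<) → 0 vs 3 = True. Stack: [True]
POP_JUMP_IF_FALSE → pop True; no jump. Stack: []
LOAD_FAST_LOAD_FAST n,a → push 23,21. Stack: [23, 21]
BINARY_OP - → 23 - 21 = 2. Stack: [2]
STORE_FAST n → n=2. Stack: []
LOAD_CONST → push 7. Stack: [7]
LOAD_FAST i → push 0. Stack: [7, 0]
BINARY_OP * → 7 * 0 = 0. Stack: [0]
STORE_FAST n → n=0. Stack: []
LOAD_FAST_LOAD_FAST n,n → push 0,0. Stack: [0, 0]
BINARY_OP + → 0 + 0 = 0. Stack: [0]
STORE_FAST n → n=0. Stack: []
LOAD_FAST i → push 0. Stack: [0]
LOAD_CONST → push 1. Stack: [0, 1]
BINARY_OP + → 0 + 1 = 1. Stack: [1]
STORE_FAST i → i=1. Stack: []
LOAD_FAST i → push 1. Stack: [1]
LOAD_CONST → push 3. Stack: [1, 3]
COMPARE_OP bool(<) → 1 vs 3 = True. Stack: [True]
POP_JUMP_IF_FALSE → pop True; no jump. Stack: []
LOAD_FAST_LOAD_FAST n,a → push 0,21. Stack: [0, 21]
BINARY_OP - → 0 - 21 = -21. Stack: [-21]
STORE_FAST n → n=-21. Stack: []
LOAD_CONST → push 7. Stack: [7]
LOAD_FAST i → push 1. Stack: [7, 1]
BINARY_OP * → 7 * 1 = 7. Stack: [7]
STORE_FAST n → n=7. Stack: []
LOAD_FAST_LOAD_FAST n,n → push 7,7. Stack: [7, 7]
BINARY_OP + → 7 + 7 = 14. Stack: [14]
STORE_FAST n → n=14. Stack: []
LOAD_FAST i → push 1. Stack: [1]
LOAD_CONST → push 1. Stack: [1, 1]
BINARY_OP + → 1 + 1 = 2. Stack: [2]
STORE_FAST i → i=2. Stack: []
LOAD_FAST i → push 2. Stack: [2]
LOAD_CONST → push 3. Stack: [2, 3]
COMPARE_OP bool(<) → 2 vs 3 = True. Stack: [True]
POP_JUMP_IF_FALSE → pop True; no jump. Stack: []
LOAD_FAST_LOAD_FAST n,a → push 14,21. Stack: [14, 21]
BINARY_OP - → 14 - 21 = -7. Stack: [-7]
STORE_FAST n → n=-7. Stack: []
LOAD_CONST → push 7. Stack: [7]
LOAD_FAST i → push 2. Stack: [7, 2]
BINARY_OP * → 7 * 2 = 14. Stack: [14]
STORE_FAST n → n=14. Stack: []
LOAD_FAST_LOAD_FAST n,n → push 14,14. Stack: [14, 14]
BINARY_OP + → 14 + 14 = 28. Stack: [28]
STORE_FAST n → n=28. Stack: []
LOAD_FAST i → push 2. Stack: [2]
LOAD_CONST → push 1. Stack: [2, 1]
BINARY_OP + → 2 + 1 = 3. Stack: [3]
STORE_FAST i → i=3. Stack: []
LOAD_FAST i → push 3. Stack: [3]
LOAD_CONST → push 3. Stack: [3, 3]
COMPARE_OP bool(<) → 3 vs 3 = False. Stack: [False]
POP_JUMP_IF_FALSE → pop False; jump. Stack: []
LOAD_FAST n → push 28. Stack: [28]
RETURN_VALUE → return 28.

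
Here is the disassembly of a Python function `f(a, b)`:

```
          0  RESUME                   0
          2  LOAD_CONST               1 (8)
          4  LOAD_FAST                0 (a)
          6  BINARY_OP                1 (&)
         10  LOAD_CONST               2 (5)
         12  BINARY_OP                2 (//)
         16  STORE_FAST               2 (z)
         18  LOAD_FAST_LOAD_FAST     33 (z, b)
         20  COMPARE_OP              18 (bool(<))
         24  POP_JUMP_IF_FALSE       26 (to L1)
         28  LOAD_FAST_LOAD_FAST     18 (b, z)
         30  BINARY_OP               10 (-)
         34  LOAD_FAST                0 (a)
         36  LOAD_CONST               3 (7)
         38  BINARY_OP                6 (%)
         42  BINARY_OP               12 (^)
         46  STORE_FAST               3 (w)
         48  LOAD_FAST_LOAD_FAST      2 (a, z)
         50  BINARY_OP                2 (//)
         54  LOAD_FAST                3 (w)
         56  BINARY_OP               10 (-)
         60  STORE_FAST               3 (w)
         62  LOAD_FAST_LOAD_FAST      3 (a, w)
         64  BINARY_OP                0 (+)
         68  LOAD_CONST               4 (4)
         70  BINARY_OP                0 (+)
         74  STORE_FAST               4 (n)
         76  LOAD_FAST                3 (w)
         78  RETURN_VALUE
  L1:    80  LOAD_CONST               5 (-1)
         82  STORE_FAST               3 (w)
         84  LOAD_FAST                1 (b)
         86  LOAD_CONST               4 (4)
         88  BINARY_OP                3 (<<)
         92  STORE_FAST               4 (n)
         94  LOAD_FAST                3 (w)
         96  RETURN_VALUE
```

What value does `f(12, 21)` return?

LOAD_CONST → push 8. Stack: [8]
LOAD_FAST a → push 12. Stack: [8, 12]
BINARY_OP & → 8 & 12 = 8. Stack: [8]
LOAD_CONST → push 5. Stack: [8, 5]
BINARY_OP // → 8 // 5 = 1. Stack: [1]
STORE_FAST z → z=1. Stack: []
LOAD_FAST_LOAD_FAST z,b → push 1,21. Stack: [1, 21]
COMPARE_OP bool(<) → 1 vs 21 = True. Stack: [True]
POP_JUMP_IF_FALSE → pop True; no jump. Stack: []
LOAD_FAST_LOAD_FAST b,z → push 21,1. Stack: [21, 1]
BINARY_OP - → 21 - 1 = 20. Stack: [20]
LOAD_FAST a → push 12. Stack: [20, 12]
LOAD_CONST → push 7. Stack: [20, 12, 7]
BINARY_OP % → 12 % 7 = 5. Stack: [20, 5]
BINARY_OP ^ → 20 ^ 5 = 17. Stack: [17]
STORE_FAST w → w=17. Stack: []
LOAD_FAST_LOAD_FAST a,z → push 12,1. Stack: [12, 1]
BINARY_OP // → 12 // 1 = 12. Stack: [12]
LOAD_FAST w → push 17. Stack: [12, 17]
BINARY_OP - → 12 - 17 = -5. Stack: [-5]
STORE_FAST w → w=-5. Stack: []
LOAD_FAST_LOAD_FAST a,w → push 12,-5. Stack: [12, -5]
BINARY_OP + → 12 + -5 = 7. Stack: [7]
LOAD_CONST → push 4. Stack: [7, 4]
BINARY_OP + → 7 + 4 = 11. Stack: [11]
STORE_FAST n → n=11. Stack: []
LOAD_FAST w → push -5. Stack: [-5]
RETURN_VALUE → return -5.

-5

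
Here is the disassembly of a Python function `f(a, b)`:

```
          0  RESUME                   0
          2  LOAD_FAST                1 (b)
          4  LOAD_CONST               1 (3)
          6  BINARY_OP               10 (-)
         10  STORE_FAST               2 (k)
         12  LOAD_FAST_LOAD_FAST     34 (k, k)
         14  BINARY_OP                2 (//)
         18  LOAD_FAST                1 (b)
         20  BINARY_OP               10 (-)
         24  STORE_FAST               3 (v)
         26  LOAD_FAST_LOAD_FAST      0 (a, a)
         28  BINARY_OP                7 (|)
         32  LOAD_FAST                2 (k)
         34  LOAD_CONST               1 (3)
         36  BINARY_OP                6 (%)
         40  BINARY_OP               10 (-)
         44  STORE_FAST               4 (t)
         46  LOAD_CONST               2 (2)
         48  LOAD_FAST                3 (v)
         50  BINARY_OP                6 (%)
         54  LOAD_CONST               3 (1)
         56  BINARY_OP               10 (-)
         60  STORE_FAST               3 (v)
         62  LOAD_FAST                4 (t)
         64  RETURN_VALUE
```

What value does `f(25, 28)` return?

LOAD_FAST b → push 28. Stack: [28]
LOAD_CONST → push 3. Stack: [28, 3]
BINARY_OP - → 28 - 3 = 25. Stack: [25]
STORE_FAST k → k=25. Stack: []
LOAD_FAST_LOAD_FAST k,k → push 25,25. Stack: [25, 25]
BINARY_OP // → 25 // 25 = 1. Stack: [1]
LOAD_FAST b → push 28. Stack: [1, 28]
BINARY_OP - → 1 - 28 = -27. Stack: [-27]
STORE_FAST v → v=-27. Stack: []
LOAD_FAST_LOAD_FAST a,a → push 25,25. Stack: [25, 25]
BINARY_OP | → 25 | 25 = 25. Stack: [25]
LOAD_FAST k → push 25. Stack: [25, 25]
LOAD_CONST → push 3. Stack: [25, 25, 3]
BINARY_OP % → 25 % 3 = 1. Stack: [25, 1]
BINARY_OP - → 25 - 1 = 24. Stack: [24]
STORE_FAST t → t=24. Stack: []
LOAD_CONST → push 2. Stack: [2]
LOAD_FAST v → push -27. Stack: [2, -27]
BINARY_OP % → 2 % -27 = -25. Stack: [-25]
LOAD_CONST → push 1. Stack: [-25, 1]
BINARY_OP - → -25 - 1 = -26. Stack: [-26]
STORE_FAST v → v=-26. Stack: []
LOAD_FAST t → push 24. Stack: [24]
RETURN_VALUE → return 24.

24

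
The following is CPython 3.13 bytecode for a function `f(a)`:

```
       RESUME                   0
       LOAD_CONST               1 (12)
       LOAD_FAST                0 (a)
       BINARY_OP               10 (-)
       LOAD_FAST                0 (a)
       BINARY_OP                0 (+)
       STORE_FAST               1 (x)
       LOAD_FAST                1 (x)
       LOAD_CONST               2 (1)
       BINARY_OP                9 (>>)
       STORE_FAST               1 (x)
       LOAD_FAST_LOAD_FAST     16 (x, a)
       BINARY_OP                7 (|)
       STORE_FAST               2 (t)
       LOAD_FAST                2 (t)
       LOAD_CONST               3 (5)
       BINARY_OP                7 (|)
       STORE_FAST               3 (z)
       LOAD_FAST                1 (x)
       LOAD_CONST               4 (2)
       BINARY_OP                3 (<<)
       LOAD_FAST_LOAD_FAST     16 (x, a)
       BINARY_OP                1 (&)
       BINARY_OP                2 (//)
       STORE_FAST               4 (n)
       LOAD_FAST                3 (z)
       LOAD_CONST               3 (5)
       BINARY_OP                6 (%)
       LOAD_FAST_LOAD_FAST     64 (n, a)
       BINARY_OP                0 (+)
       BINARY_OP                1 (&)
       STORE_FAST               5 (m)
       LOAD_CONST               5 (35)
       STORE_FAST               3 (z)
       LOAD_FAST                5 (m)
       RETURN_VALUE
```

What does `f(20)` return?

LOAD_CONST → push 12. Stack: [12]
LOAD_FAST a → push 20. Stack: [12, 20]
BINARY_OP - → 12 - 20 = -8. Stack: [-8]
LOAD_FAST a → push 20. Stack: [-8, 20]
BINARY_OP + → -8 + 20 = 12. Stack: [12]
STORE_FAST x → x=12. Stack: []
LOAD_FAST x → push 12. Stack: [12]
LOAD_CONST → push 1. Stack: [12, 1]
BINARY_OP >> → 12 >> 1 = 6. Stack: [6]
STORE_FAST x → x=6. Stack: []
LOAD_FAST_LOAD_FAST x,a → push 6,20. Stack: [6, 20]
BINARY_OP | → 6 | 20 = 22. Stack: [22]
STORE_FAST t → t=22. Stack: []
LOAD_FAST t → push 22. Stack: [22]
LOAD_CONST → push 5. Stack: [22, 5]
BINARY_OP | → 22 | 5 = 23. Stack: [23]
STORE_FAST z → z=23. Stack: []
LOAD_FAST x → push 6. Stack: [6]
LOAD_CONST → push 2. Stack: [6, 2]
BINARY_OP << → 6 << 2 = 24. Stack: [24]
LOAD_FAST_LOAD_FAST x,a → push 6,20. Stack: [24, 6, 20]
BINARY_OP & → 6 & 20 = 4. Stack: [24, 4]
BINARY_OP // → 24 // 4 = 6. Stack: [6]
STORE_FAST n → n=6. Stack: []
LOAD_FAST z → push 23. Stack: [23]
LOAD_CONST → push 5. Stack: [23, 5]
BINARY_OP % → 23 % 5 = 3. Stack: [3]
LOAD_FAST_LOAD_FAST n,a → push 6,20. Stack: [3, 6, 20]
BINARY_OP + → 6 + 20 = 26. Stack: [3, 26]
BINARY_OP & → 3 & 26 = 2. Stack: [2]
STORE_FAST m → m=2. Stack: []
LOAD_CONST → push 35. Stack: [35]
STORE_FAST z → z=35. Stack: []
LOAD_FAST m → push 2. Stack: [2]
RETURN_VALUE → return 2.

2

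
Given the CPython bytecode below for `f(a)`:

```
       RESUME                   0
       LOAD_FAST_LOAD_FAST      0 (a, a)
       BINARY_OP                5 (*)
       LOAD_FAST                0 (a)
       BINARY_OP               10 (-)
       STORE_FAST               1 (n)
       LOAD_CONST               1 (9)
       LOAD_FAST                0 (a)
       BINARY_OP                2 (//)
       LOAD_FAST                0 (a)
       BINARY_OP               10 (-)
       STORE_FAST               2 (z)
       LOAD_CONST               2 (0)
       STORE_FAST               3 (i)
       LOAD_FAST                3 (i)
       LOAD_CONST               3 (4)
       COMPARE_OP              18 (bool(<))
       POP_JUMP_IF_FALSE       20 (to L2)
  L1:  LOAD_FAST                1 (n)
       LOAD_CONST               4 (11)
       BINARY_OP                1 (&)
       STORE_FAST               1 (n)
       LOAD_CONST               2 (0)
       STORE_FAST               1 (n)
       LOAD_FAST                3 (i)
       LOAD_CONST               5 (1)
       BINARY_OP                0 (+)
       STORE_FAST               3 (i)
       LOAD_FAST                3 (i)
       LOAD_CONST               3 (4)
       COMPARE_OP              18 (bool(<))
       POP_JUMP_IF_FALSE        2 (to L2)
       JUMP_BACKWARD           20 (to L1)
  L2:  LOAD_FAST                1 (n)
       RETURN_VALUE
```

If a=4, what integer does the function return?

0

LOAD_FAST_LOAD_FAST a,a → push 4,4
BINARY_OP * → 4 * 4 = 16
LOAD_FAST a → push 4
BINARY_OP - → 16 - 4 = 12
STORE_FAST n → n=12
LOAD_CONST → push 9
LOAD_FAST a → push 4
BINARY_OP // → 9 // 4 = 2
LOAD_FAST a → push 4
BINARY_OP - → 2 - 4 = -2
STORE_FAST z → z=-2
LOAD_CONST → push 0
STORE_FAST i → i=0
LOAD_FAST i → push 0
LOAD_CONST → push 4
COMPARE_OP bool(<) → 0 vs 4 = True
POP_JUMP_IF_FALSE → pop True; no jump
LOAD_FAST n → push 12
LOAD_CONST → push 11
BINARY_OP & → 12 & 11 = 8
STORE_FAST n → n=8
LOAD_CONST → push 0
STORE_FAST n → n=0
LOAD_FAST i → push 0
LOAD_CONST → push 1
BINARY_OP + → 0 + 1 = 1
STORE_FAST i → i=1
LOAD_FAST i → push 1
LOAD_CONST → push 4
COMPARE_OP bool(<) → 1 vs 4 = True
POP_JUMP_IF_FALSE → pop True; no jump
LOAD_FAST n → push 0
LOAD_CONST → push 11
BINARY_OP & → 0 & 11 = 0
STORE_FAST n → n=0
LOAD_CONST → push 0
STORE_FAST n → n=0
LOAD_FAST i → push 1
LOAD_CONST → push 1
BINARY_OP + → 1 + 1 = 2
STORE_FAST i → i=2
LOAD_FAST i → push 2
LOAD_CONST → push 4
COMPARE_OP bool(<) → 2 vs 4 = True
POP_JUMP_IF_FALSE → pop True; no jump
LOAD_FAST n → push 0
LOAD_CONST → push 11
BINARY_OP & → 0 & 11 = 0
STORE_FAST n → n=0
LOAD_CONST → push 0
STORE_FAST n → n=0
LOAD_FAST i → push 2
LOAD_CONST → push 1
BINARY_OP + → 2 + 1 = 3
STORE_FAST i → i=3
LOAD_FAST i → push 3
LOAD_CONST → push 4
COMPARE_OP bool(<) → 3 vs 4 = True
POP_JUMP_IF_FALSE → pop True; no jump
LOAD_FAST n → push 0
LOAD_CONST → push 11
BINARY_OP & → 0 & 11 = 0
STORE_FAST n → n=0
LOAD_CONST → push 0
STORE_FAST n → n=0
LOAD_FAST i → push 3
LOAD_CONST → push 1
BINARY_OP + → 3 + 1 = 4
STORE_FAST i → i=4
LOAD_FAST i → push 4
LOAD_CONST → push 4
COMPARE_OP bool(<) → 4 vs 4 = False
POP_JUMP_IF_FALSE → pop False; jump
LOAD_FAST n → push 0
RETURN_VALUE → return 0.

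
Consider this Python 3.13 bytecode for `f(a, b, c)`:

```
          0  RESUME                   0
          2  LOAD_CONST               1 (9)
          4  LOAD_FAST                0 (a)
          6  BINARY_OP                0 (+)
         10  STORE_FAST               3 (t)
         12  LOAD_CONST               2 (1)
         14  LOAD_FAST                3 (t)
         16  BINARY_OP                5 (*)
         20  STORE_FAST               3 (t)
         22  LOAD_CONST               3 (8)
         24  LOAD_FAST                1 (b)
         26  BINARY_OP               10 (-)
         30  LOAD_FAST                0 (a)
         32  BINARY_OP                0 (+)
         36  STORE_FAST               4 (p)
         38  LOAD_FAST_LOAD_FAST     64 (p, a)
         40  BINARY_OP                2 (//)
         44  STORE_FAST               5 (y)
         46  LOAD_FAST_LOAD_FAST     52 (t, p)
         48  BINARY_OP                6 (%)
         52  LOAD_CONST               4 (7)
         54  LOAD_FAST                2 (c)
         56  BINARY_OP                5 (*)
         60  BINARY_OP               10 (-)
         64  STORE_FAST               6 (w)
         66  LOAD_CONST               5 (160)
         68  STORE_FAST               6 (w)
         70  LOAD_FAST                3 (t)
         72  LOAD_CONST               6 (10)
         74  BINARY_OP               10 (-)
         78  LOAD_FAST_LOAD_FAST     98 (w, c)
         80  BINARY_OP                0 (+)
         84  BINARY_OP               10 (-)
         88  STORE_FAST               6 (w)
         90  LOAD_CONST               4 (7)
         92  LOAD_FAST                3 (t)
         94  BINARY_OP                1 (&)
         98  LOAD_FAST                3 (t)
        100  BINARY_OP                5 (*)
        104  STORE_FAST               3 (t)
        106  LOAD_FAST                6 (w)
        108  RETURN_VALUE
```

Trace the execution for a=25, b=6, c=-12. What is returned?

LOAD_CONST → push 9. Stack: [9]
LOAD_FAST a → push 25. Stack: [9, 25]
BINARY_OP + → 9 + 25 = 34. Stack: [34]
STORE_FAST t → t=34. Stack: []
LOAD_CONST → push 1. Stack: [1]
LOAD_FAST t → push 34. Stack: [1, 34]
BINARY_OP * → 1 * 34 = 34. Stack: [34]
STORE_FAST t → t=34. Stack: []
LOAD_CONST → push 8. Stack: [8]
LOAD_FAST b → push 6. Stack: [8, 6]
BINARY_OP - → 8 - 6 = 2. Stack: [2]
LOAD_FAST a → push 25. Stack: [2, 25]
BINARY_OP + → 2 + 25 = 27. Stack: [27]
STORE_FAST p → p=27. Stack: []
LOAD_FAST_LOAD_FAST p,a → push 27,25. Stack: [27, 25]
BINARY_OP // → 27 // 25 = 1. Stack: [1]
STORE_FAST y → y=1. Stack: []
LOAD_FAST_LOAD_FAST t,p → push 34,27. Stack: [34, 27]
BINARY_OP % → 34 % 27 = 7. Stack: [7]
LOAD_CONST → push 7. Stack: [7, 7]
LOAD_FAST c → push -12. Stack: [7, 7, -12]
BINARY_OP * → 7 * -12 = -84. Stack: [7, -84]
BINARY_OP - → 7 - -84 = 91. Stack: [91]
STORE_FAST w → w=91. Stack: []
LOAD_CONST → push 160. Stack: [160]
STORE_FAST w → w=160. Stack: []
LOAD_FAST t → push 34. Stack: [34]
LOAD_CONST → push 10. Stack: [34, 10]
BINARY_OP - → 34 - 10 = 24. Stack: [24]
LOAD_FAST_LOAD_FAST w,c → push 160,-12. Stack: [24, 160, -12]
BINARY_OP + → 160 + -12 = 148. Stack: [24, 148]
BINARY_OP - → 24 - 148 = -124. Stack: [-124]
STORE_FAST w → w=-124. Stack: []
LOAD_CONST → push 7. Stack: [7]
LOAD_FAST t → push 34. Stack: [7, 34]
BINARY_OP & → 7 & 34 = 2. Stack: [2]
LOAD_FAST t → push 34. Stack: [2, 34]
BINARY_OP * → 2 * 34 = 68. Stack: [68]
STORE_FAST t → t=68. Stack: []
LOAD_FAST w → push -124. Stack: [-124]
RETURN_VALUE → return -124.

-124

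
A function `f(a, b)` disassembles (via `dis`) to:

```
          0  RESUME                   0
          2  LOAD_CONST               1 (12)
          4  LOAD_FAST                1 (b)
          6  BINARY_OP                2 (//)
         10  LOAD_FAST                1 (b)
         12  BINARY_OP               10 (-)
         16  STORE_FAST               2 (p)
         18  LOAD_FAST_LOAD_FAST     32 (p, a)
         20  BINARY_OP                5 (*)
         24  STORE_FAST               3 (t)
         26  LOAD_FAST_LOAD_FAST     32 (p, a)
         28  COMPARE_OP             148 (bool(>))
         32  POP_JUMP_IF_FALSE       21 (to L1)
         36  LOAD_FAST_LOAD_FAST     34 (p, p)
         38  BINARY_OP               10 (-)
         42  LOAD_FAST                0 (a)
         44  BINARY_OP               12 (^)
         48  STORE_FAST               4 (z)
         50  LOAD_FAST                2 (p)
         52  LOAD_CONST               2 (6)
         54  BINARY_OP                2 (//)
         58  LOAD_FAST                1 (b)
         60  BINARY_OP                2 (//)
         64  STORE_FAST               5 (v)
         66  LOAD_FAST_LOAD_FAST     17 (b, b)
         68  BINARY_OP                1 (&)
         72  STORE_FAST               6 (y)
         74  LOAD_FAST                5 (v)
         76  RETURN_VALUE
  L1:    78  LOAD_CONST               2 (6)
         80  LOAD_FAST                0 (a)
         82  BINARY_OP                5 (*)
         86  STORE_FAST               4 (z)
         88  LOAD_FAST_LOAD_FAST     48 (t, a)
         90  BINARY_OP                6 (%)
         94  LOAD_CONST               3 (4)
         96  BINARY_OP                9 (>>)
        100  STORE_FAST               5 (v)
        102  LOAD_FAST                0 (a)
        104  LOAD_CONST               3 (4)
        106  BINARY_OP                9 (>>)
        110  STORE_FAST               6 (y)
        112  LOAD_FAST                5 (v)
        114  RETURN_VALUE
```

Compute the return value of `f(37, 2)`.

LOAD_CONST → push 12. Stack: [12]
LOAD_FAST b → push 2. Stack: [12, 2]
BINARY_OP // → 12 // 2 = 6. Stack: [6]
LOAD_FAST b → push 2. Stack: [6, 2]
BINARY_OP - → 6 - 2 = 4. Stack: [4]
STORE_FAST p → p=4. Stack: []
LOAD_FAST_LOAD_FAST p,a → push 4,37. Stack: [4, 37]
BINARY_OP * → 4 * 37 = 148. Stack: [148]
STORE_FAST t → t=148. Stack: []
LOAD_FAST_LOAD_FAST p,a → push 4,37. Stack: [4, 37]
COMPARE_OP bool(>) → 4 vs 37 = False. Stack: [False]
POP_JUMP_IF_FALSE → pop False; jump. Stack: []
LOAD_CONST → push 6. Stack: [6]
LOAD_FAST a → push 37. Stack: [6, 37]
BINARY_OP * → 6 * 37 = 222. Stack: [222]
STORE_FAST z → z=222. Stack: []
LOAD_FAST_LOAD_FAST t,a → push 148,37. Stack: [148, 37]
BINARY_OP % → 148 % 37 = 0. Stack: [0]
LOAD_CONST → push 4. Stack: [0, 4]
BINARY_OP >> → 0 >> 4 = 0. Stack: [0]
STORE_FAST v → v=0. Stack: []
LOAD_FAST a → push 37. Stack: [37]
LOAD_CONST → push 4. Stack: [37, 4]
BINARY_OP >> → 37 >> 4 = 2. Stack: [2]
STORE_FAST y → y=2. Stack: []
LOAD_FAST v → push 0. Stack: [0]
RETURN_VALUE → return 0.

0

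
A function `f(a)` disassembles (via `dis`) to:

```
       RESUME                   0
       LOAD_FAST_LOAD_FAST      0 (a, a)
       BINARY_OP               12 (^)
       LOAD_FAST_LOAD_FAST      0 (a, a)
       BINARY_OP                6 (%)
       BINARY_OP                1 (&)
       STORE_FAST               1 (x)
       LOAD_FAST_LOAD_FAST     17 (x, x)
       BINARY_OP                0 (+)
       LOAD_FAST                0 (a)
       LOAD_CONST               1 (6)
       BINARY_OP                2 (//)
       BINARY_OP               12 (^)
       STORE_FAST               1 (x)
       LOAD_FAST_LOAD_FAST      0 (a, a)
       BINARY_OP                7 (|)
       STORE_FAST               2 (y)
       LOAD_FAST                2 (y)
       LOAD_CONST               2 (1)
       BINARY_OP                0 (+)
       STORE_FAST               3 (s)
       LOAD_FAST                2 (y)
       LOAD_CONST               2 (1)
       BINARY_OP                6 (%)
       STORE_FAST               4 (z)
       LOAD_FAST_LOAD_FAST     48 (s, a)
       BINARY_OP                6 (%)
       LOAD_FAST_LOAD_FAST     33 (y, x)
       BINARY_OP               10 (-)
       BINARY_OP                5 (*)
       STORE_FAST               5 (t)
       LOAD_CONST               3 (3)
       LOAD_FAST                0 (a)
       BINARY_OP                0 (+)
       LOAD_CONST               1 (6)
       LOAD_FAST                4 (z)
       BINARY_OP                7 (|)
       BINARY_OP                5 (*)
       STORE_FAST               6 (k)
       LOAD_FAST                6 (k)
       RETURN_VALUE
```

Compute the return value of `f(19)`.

LOAD_FAST_LOAD_FAST a,a → push 19,19. Stack: [19, 19]
BINARY_OP ^ → 19 ^ 19 = 0. Stack: [0]
LOAD_FAST_LOAD_FAST a,a → push 19,19. Stack: [0, 19, 19]
BINARY_OP % → 19 % 19 = 0. Stack: [0, 0]
BINARY_OP & → 0 & 0 = 0. Stack: [0]
STORE_FAST x → x=0. Stack: []
LOAD_FAST_LOAD_FAST x,x → push 0,0. Stack: [0, 0]
BINARY_OP + → 0 + 0 = 0. Stack: [0]
LOAD_FAST a → push 19. Stack: [0, 19]
LOAD_CONST → push 6. Stack: [0, 19, 6]
BINARY_OP // → 19 // 6 = 3. Stack: [0, 3]
BINARY_OP ^ → 0 ^ 3 = 3. Stack: [3]
STORE_FAST x → x=3. Stack: []
LOAD_FAST_LOAD_FAST a,a → push 19,19. Stack: [19, 19]
BINARY_OP | → 19 | 19 = 19. Stack: [19]
STORE_FAST y → y=19. Stack: []
LOAD_FAST y → push 19. Stack: [19]
LOAD_CONST → push 1. Stack: [19, 1]
BINARY_OP + → 19 + 1 = 20. Stack: [20]
STORE_FAST s → s=20. Stack: []
LOAD_FAST y → push 19. Stack: [19]
LOAD_CONST → push 1. Stack: [19, 1]
BINARY_OP % → 19 % 1 = 0. Stack: [0]
STORE_FAST z → z=0. Stack: []
LOAD_FAST_LOAD_FAST s,a → push 20,19. Stack: [20, 19]
BINARY_OP % → 20 % 19 = 1. Stack: [1]
LOAD_FAST_LOAD_FAST y,x → push 19,3. Stack: [1, 19, 3]
BINARY_OP - → 19 - 3 = 16. Stack: [1, 16]
BINARY_OP * → 1 * 16 = 16. Stack: [16]
STORE_FAST t → t=16. Stack: []
LOAD_CONST → push 3. Stack: [3]
LOAD_FAST a → push 19. Stack: [3, 19]
BINARY_OP + → 3 + 19 = 22. Stack: [22]
LOAD_CONST → push 6. Stack: [22, 6]
LOAD_FAST z → push 0. Stack: [22, 6, 0]
BINARY_OP | → 6 | 0 = 6. Stack: [22, 6]
BINARY_OP * → 22 * 6 = 132. Stack: [132]
STORE_FAST k → k=132. Stack: []
LOAD_FAST k → push 132. Stack: [132]
RETURN_VALUE → return 132.

132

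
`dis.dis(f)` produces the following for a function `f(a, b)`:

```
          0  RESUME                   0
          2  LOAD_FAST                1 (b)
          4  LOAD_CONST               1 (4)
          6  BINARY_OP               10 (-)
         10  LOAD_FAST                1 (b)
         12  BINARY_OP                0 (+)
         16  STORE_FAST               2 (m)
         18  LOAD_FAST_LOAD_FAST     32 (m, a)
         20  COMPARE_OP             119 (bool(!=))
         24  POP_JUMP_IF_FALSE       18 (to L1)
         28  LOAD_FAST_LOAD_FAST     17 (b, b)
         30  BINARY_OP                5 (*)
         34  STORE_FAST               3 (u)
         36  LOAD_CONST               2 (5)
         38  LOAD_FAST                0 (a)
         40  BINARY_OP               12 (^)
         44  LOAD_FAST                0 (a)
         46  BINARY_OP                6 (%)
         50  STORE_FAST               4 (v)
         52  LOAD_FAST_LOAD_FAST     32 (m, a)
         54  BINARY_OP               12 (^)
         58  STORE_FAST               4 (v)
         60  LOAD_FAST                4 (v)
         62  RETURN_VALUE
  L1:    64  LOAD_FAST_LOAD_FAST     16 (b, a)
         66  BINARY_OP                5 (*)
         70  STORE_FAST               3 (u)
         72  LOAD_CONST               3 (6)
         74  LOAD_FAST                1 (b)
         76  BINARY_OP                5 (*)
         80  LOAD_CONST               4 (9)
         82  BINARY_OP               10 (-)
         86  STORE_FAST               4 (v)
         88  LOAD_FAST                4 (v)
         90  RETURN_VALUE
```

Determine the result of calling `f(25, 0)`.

-27

LOAD_FAST b → push 0. Stack: [0]
LOAD_CONST → push 4. Stack: [0, 4]
BINARY_OP - → 0 - 4 = -4. Stack: [-4]
LOAD_FAST b → push 0. Stack: [-4, 0]
BINARY_OP + → -4 + 0 = -4. Stack: [-4]
STORE_FAST m → m=-4. Stack: []
LOAD_FAST_LOAD_FAST m,a → push -4,25. Stack: [-4, 25]
COMPARE_OP bool(!=) → -4 vs 25 = True. Stack: [True]
POP_JUMP_IF_FALSE → pop True; no jump. Stack: []
LOAD_FAST_LOAD_FAST b,b → push 0,0. Stack: [0, 0]
BINARY_OP * → 0 * 0 = 0. Stack: [0]
STORE_FAST u → u=0. Stack: []
LOAD_CONST → push 5. Stack: [5]
LOAD_FAST a → push 25. Stack: [5, 25]
BINARY_OP ^ → 5 ^ 25 = 28. Stack: [28]
LOAD_FAST a → push 25. Stack: [28, 25]
BINARY_OP % → 28 % 25 = 3. Stack: [3]
STORE_FAST v → v=3. Stack: []
LOAD_FAST_LOAD_FAST m,a → push -4,25. Stack: [-4, 25]
BINARY_OP ^ → -4 ^ 25 = -27. Stack: [-27]
STORE_FAST v → v=-27. Stack: []
LOAD_FAST v → push -27. Stack: [-27]
RETURN_VALUE → return -27.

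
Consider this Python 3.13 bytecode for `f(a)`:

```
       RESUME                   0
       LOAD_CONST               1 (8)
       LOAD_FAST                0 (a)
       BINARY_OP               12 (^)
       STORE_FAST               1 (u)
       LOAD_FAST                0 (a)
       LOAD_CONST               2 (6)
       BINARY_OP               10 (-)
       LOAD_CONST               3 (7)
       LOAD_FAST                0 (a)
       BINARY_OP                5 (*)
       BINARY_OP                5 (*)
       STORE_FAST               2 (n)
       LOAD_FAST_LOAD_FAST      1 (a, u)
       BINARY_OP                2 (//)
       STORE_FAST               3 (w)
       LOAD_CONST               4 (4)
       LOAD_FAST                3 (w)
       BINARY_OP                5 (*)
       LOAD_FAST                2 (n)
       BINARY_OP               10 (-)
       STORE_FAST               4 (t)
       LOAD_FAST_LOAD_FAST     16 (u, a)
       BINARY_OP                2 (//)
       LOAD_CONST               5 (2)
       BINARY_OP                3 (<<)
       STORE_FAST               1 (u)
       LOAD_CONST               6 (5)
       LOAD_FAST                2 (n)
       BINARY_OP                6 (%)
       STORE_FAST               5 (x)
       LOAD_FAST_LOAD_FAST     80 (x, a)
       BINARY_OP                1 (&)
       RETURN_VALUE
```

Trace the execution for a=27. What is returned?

LOAD_CONST → push 8. Stack: [8]
LOAD_FAST a → push 27. Stack: [8, 27]
BINARY_OP ^ → 8 ^ 27 = 19. Stack: [19]
STORE_FAST u → u=19. Stack: []
LOAD_FAST a → push 27. Stack: [27]
LOAD_CONST → push 6. Stack: [27, 6]
BINARY_OP - → 27 - 6 = 21. Stack: [21]
LOAD_CONST → push 7. Stack: [21, 7]
LOAD_FAST a → push 27. Stack: [21, 7, 27]
BINARY_OP * → 7 * 27 = 189. Stack: [21, 189]
BINARY_OP * → 21 * 189 = 3969. Stack: [3969]
STORE_FAST n → n=3969. Stack: []
LOAD_FAST_LOAD_FAST a,u → push 27,19. Stack: [27, 19]
BINARY_OP // → 27 // 19 = 1. Stack: [1]
STORE_FAST w → w=1. Stack: []
LOAD_CONST → push 4. Stack: [4]
LOAD_FAST w → push 1. Stack: [4, 1]
BINARY_OP * → 4 * 1 = 4. Stack: [4]
LOAD_FAST n → push 3969. Stack: [4, 3969]
BINARY_OP - → 4 - 3969 = -3965. Stack: [-3965]
STORE_FAST t → t=-3965. Stack: []
LOAD_FAST_LOAD_FAST u,a → push 19,27. Stack: [19, 27]
BINARY_OP // → 19 // 27 = 0. Stack: [0]
LOAD_CONST → push 2. Stack: [0, 2]
BINARY_OP << → 0 << 2 = 0. Stack: [0]
STORE_FAST u → u=0. Stack: []
LOAD_CONST → push 5. Stack: [5]
LOAD_FAST n → push 3969. Stack: [5, 3969]
BINARY_OP % → 5 % 3969 = 5. Stack: [5]
STORE_FAST x → x=5. Stack: []
LOAD_FAST_LOAD_FAST x,a → push 5,27. Stack: [5, 27]
BINARY_OP & → 5 & 27 = 1. Stack: [1]
RETURN_VALUE → return 1.

1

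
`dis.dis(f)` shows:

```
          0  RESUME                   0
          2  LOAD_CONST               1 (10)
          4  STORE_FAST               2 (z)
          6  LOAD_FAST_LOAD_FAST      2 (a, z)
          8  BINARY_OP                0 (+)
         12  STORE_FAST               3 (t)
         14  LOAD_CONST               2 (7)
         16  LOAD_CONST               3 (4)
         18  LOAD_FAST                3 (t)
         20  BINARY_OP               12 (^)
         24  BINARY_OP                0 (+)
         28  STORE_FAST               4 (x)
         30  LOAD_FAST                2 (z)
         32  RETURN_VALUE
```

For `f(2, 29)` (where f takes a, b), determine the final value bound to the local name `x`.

LOAD_CONST → push 10. Stack: [10]
STORE_FAST z → z=10. Stack: []
LOAD_FAST_LOAD_FAST a,z → push 2,10. Stack: [2, 10]
BINARY_OP + → 2 + 10 = 12. Stack: [12]
STORE_FAST t → t=12. Stack: []
LOAD_CONST → push 7. Stack: [7]
LOAD_CONST → push 4. Stack: [7, 4]
LOAD_FAST t → push 12. Stack: [7, 4, 12]
BINARY_OP ^ → 4 ^ 12 = 8. Stack: [7, 8]
BINARY_OP + → 7 + 8 = 15. Stack: [15]
STORE_FAST x → x=15. Stack: []
LOAD_FAST z → push 10. Stack: [10]
RETURN_VALUE → return 10.

15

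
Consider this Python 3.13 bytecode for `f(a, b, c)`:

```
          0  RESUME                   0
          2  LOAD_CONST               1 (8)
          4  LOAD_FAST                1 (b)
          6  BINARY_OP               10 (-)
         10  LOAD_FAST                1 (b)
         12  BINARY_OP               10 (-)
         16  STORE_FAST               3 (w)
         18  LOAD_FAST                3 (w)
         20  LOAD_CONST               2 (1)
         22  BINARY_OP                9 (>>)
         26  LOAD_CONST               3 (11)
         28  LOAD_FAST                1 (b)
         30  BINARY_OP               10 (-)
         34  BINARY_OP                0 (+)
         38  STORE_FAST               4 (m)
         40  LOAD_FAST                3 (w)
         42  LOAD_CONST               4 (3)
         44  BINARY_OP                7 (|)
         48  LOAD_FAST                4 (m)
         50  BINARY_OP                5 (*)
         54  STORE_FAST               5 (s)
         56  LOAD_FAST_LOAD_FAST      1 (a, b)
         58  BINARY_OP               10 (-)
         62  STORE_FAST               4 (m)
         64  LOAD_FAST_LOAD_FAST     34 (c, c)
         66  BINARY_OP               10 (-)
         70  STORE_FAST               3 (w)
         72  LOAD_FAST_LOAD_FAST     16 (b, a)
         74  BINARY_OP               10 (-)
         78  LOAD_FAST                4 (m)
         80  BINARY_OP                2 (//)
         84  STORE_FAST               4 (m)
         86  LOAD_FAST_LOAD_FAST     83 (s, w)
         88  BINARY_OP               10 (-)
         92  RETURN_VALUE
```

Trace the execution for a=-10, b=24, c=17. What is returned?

1221

LOAD_CONST → push 8. Stack: [8]
LOAD_FAST b → push 24. Stack: [8, 24]
BINARY_OP - → 8 - 24 = -16. Stack: [-16]
LOAD_FAST b → push 24. Stack: [-16, 24]
BINARY_OP - → -16 - 24 = -40. Stack: [-40]
STORE_FAST w → w=-40. Stack: []
LOAD_FAST w → push -40. Stack: [-40]
LOAD_CONST → push 1. Stack: [-40, 1]
BINARY_OP >> → -40 >> 1 = -20. Stack: [-20]
LOAD_CONST → push 11. Stack: [-20, 11]
LOAD_FAST b → push 24. Stack: [-20, 11, 24]
BINARY_OP - → 11 - 24 = -13. Stack: [-20, -13]
BINARY_OP + → -20 + -13 = -33. Stack: [-33]
STORE_FAST m → m=-33. Stack: []
LOAD_FAST w → push -40. Stack: [-40]
LOAD_CONST → push 3. Stack: [-40, 3]
BINARY_OP | → -40 | 3 = -37. Stack: [-37]
LOAD_FAST m → push -33. Stack: [-37, -33]
BINARY_OP * → -37 * -33 = 1221. Stack: [1221]
STORE_FAST s → s=1221. Stack: []
LOAD_FAST_LOAD_FAST a,b → push -10,24. Stack: [-10, 24]
BINARY_OP - → -10 - 24 = -34. Stack: [-34]
STORE_FAST m → m=-34. Stack: []
LOAD_FAST_LOAD_FAST c,c → push 17,17. Stack: [17, 17]
BINARY_OP - → 17 - 17 = 0. Stack: [0]
STORE_FAST w → w=0. Stack: []
LOAD_FAST_LOAD_FAST b,a → push 24,-10. Stack: [24, -10]
BINARY_OP - → 24 - -10 = 34. Stack: [34]
LOAD_FAST m → push -34. Stack: [34, -34]
BINARY_OP // → 34 // -34 = -1. Stack: [-1]
STORE_FAST m → m=-1. Stack: []
LOAD_FAST_LOAD_FAST s,w → push 1221,0. Stack: [1221, 0]
BINARY_OP - → 1221 - 0 = 1221. Stack: [1221]
RETURN_VALUE → return 1221.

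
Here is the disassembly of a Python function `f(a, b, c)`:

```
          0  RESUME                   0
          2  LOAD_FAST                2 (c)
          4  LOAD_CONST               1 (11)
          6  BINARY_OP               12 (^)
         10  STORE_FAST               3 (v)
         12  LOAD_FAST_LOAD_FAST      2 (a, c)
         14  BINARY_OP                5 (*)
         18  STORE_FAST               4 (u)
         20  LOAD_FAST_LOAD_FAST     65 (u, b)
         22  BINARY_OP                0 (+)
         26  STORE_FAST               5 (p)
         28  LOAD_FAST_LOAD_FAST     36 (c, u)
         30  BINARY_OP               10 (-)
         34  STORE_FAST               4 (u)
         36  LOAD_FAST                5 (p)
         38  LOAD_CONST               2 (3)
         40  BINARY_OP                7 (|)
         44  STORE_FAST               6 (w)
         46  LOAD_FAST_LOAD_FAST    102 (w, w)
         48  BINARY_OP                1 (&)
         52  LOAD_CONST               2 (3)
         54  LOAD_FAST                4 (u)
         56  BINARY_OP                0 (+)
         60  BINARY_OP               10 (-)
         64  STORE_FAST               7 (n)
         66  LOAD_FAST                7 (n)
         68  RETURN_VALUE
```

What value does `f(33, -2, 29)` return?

LOAD_FAST c → push 29. Stack: [29]
LOAD_CONST → push 11. Stack: [29, 11]
BINARY_OP ^ → 29 ^ 11 = 22. Stack: [22]
STORE_FAST v → v=22. Stack: []
LOAD_FAST_LOAD_FAST a,c → push 33,29. Stack: [33, 29]
BINARY_OP * → 33 * 29 = 957. Stack: [957]
STORE_FAST u → u=957. Stack: []
LOAD_FAST_LOAD_FAST u,b → push 957,-2. Stack: [957, -2]
BINARY_OP + → 957 + -2 = 955. Stack: [955]
STORE_FAST p → p=955. Stack: []
LOAD_FAST_LOAD_FAST c,u → push 29,957. Stack: [29, 957]
BINARY_OP - → 29 - 957 = -928. Stack: [-928]
STORE_FAST u → u=-928. Stack: []
LOAD_FAST p → push 955. Stack: [955]
LOAD_CONST → push 3. Stack: [955, 3]
BINARY_OP | → 955 | 3 = 955. Stack: [955]
STORE_FAST w → w=955. Stack: []
LOAD_FAST_LOAD_FAST w,w → push 955,955. Stack: [955, 955]
BINARY_OP & → 955 & 955 = 955. Stack: [955]
LOAD_CONST → push 3. Stack: [955, 3]
LOAD_FAST u → push -928. Stack: [955, 3, -928]
BINARY_OP + → 3 + -928 = -925. Stack: [955, -925]
BINARY_OP - → 955 - -925 = 1880. Stack: [1880]
STORE_FAST n → n=1880. Stack: []
LOAD_FAST n → push 1880. Stack: [1880]
RETURN_VALUE → return 1880.

1880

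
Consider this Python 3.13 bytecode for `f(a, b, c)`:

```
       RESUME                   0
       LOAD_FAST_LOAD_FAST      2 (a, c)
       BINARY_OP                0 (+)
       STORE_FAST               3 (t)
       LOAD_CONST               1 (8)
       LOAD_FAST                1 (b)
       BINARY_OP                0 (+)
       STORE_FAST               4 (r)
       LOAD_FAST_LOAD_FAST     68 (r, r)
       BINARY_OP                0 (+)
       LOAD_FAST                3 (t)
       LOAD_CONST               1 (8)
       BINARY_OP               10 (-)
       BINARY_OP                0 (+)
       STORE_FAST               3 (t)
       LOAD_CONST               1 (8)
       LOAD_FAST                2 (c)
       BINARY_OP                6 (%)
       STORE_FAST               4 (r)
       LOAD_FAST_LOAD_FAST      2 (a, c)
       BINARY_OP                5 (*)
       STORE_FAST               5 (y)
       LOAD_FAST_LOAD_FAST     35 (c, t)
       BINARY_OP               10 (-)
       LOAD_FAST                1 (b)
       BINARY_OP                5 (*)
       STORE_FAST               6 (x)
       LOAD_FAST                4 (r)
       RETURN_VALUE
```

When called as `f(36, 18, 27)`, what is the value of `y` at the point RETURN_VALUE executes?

LOAD_FAST_LOAD_FAST a,c → push 36,27. Stack: [36, 27]
BINARY_OP + → 36 + 27 = 63. Stack: [63]
STORE_FAST t → t=63. Stack: []
LOAD_CONST → push 8. Stack: [8]
LOAD_FAST b → push 18. Stack: [8, 18]
BINARY_OP + → 8 + 18 = 26. Stack: [26]
STORE_FAST r → r=26. Stack: []
LOAD_FAST_LOAD_FAST r,r → push 26,26. Stack: [26, 26]
BINARY_OP + → 26 + 26 = 52. Stack: [52]
LOAD_FAST t → push 63. Stack: [52, 63]
LOAD_CONST → push 8. Stack: [52, 63, 8]
BINARY_OP - → 63 - 8 = 55. Stack: [52, 55]
BINARY_OP + → 52 + 55 = 107. Stack: [107]
STORE_FAST t → t=107. Stack: []
LOAD_CONST → push 8. Stack: [8]
LOAD_FAST c → push 27. Stack: [8, 27]
BINARY_OP % → 8 % 27 = 8. Stack: [8]
STORE_FAST r → r=8. Stack: []
LOAD_FAST_LOAD_FAST a,c → push 36,27. Stack: [36, 27]
BINARY_OP * → 36 * 27 = 972. Stack: [972]
STORE_FAST y → y=972. Stack: []
LOAD_FAST_LOAD_FAST c,t → push 27,107. Stack: [27, 107]
BINARY_OP - → 27 - 107 = -80. Stack: [-80]
LOAD_FAST b → push 18. Stack: [-80, 18]
BINARY_OP * → -80 * 18 = -1440. Stack: [-1440]
STORE_FAST x → x=-1440. Stack: []
LOAD_FAST r → push 8. Stack: [8]
RETURN_VALUE → return 8.

972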